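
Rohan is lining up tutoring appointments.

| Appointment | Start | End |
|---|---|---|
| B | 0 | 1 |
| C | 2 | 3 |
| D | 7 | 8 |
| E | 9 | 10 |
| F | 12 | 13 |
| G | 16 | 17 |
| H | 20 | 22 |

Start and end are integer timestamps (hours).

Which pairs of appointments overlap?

Sorted by start: B, C, D, E, F, G, H.
C starts after B ends, so B has no further overlaps.
D starts after C ends, so C has no further overlaps.
E starts after D ends, so D has no further overlaps.
F starts after E ends, so E has no further overlaps.
G starts after F ends, so F has no further overlaps.
H starts after G ends.

no overlapping pairs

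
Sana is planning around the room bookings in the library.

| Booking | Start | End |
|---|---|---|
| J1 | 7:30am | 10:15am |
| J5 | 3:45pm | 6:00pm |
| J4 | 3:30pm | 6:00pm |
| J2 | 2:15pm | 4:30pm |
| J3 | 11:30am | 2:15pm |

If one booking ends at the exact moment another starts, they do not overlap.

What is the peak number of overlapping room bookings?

3

Sweep the timeline, counting +1 at each start and −1 at each end (ends before starts at a tie):
7:30am start J1 → 1
10:15am end J1 → 0
11:30am start J3 → 1
2:15pm end J3 → 0
2:15pm start J2 → 1
3:30pm start J4 → 2
3:45pm start J5 → 3
4:30pm end J2 → 2
6:00pm end J4 → 1
6:00pm end J5 → 0
Peak is 3, at 3:45pm (J2, J4, J5).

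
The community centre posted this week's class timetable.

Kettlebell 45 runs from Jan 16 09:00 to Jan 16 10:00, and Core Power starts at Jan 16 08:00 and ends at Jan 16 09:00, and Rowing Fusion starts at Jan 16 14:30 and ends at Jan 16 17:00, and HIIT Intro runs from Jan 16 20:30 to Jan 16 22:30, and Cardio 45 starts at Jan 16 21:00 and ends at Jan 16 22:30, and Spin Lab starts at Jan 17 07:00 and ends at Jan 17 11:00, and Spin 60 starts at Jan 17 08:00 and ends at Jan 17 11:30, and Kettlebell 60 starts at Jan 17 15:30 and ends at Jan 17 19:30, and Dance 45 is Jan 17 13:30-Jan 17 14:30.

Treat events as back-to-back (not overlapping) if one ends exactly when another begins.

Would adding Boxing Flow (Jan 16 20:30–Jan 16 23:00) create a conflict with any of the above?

Core Power: ends Jan 16 09:00 at or before Boxing Flow starts Jan 16 20:30 → clear.
Kettlebell 45: ends Jan 16 10:00 at or before Boxing Flow starts Jan 16 20:30 → clear.
Rowing Fusion: ends Jan 16 17:00 at or before Boxing Flow starts Jan 16 20:30 → clear.
HIIT Intro: starts Jan 16 20:30 before Boxing Flow ends Jan 16 23:00, and ends Jan 16 22:30 after Boxing Flow starts Jan 16 20:30 → overlap.
Cardio 45: starts Jan 16 21:00 before Boxing Flow ends Jan 16 23:00, and ends Jan 16 22:30 after Boxing Flow starts Jan 16 20:30 → overlap.
Spin Lab: starts Jan 17 07:00 at or after Boxing Flow ends Jan 16 23:00 → clear.
Spin 60: starts Jan 17 08:00 at or after Boxing Flow ends Jan 16 23:00 → clear.
Dance 45: starts Jan 17 13:30 at or after Boxing Flow ends Jan 16 23:00 → clear.
Kettlebell 60: starts Jan 17 15:30 at or after Boxing Flow ends Jan 16 23:00 → clear.
Boxing Flow overlaps HIIT Intro, Cardio 45.

Yes — it overlaps Cardio 45, HIIT Intro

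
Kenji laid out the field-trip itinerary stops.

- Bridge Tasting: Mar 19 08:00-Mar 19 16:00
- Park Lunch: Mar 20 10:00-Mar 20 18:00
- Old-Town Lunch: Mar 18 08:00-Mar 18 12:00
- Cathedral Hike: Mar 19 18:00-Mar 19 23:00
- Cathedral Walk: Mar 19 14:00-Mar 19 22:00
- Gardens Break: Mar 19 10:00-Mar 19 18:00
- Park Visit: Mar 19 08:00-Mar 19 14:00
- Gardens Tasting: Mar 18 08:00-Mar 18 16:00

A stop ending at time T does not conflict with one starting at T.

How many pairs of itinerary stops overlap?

7

Sorted by start: Old-Town Lunch, Gardens Tasting, Park Visit, Bridge Tasting, Gardens Break, Cathedral Walk, Cathedral Hike, Park Lunch.
Gardens Tasting starts before Old-Town Lunch ends → Old-Town Lunch and Gardens Tasting overlap.
Park Visit starts after Old-Town Lunch ends, so Old-Town Lunch has no further overlaps.
Park Visit starts after Gardens Tasting ends, so Gardens Tasting has no further overlaps.
Bridge Tasting starts before Park Visit ends → Park Visit and Bridge Tasting overlap.
Gardens Break starts before Park Visit ends → Park Visit and Gardens Break overlap.
Cathedral Walk starts exactly when Park Visit ends (back-to-back, no overlap), so Park Visit has no further overlaps.
Gardens Break starts before Bridge Tasting ends → Bridge Tasting and Gardens Break overlap.
Cathedral Walk starts before Bridge Tasting ends → Bridge Tasting and Cathedral Walk overlap.
Cathedral Hike starts after Bridge Tasting ends, so Bridge Tasting has no further overlaps.
Cathedral Walk starts before Gardens Break ends → Gardens Break and Cathedral Walk overlap.
Cathedral Hike starts exactly when Gardens Break ends (back-to-back, no overlap), so Gardens Break has no further overlaps.
Cathedral Hike starts before Cathedral Walk ends → Cathedral Walk and Cathedral Hike overlap.
Park Lunch starts after Cathedral Walk ends.
Park Lunch starts after Cathedral Hike ends.
Overlapping pairs: Bridge Tasting & Cathedral Walk, Bridge Tasting & Gardens Break, Bridge Tasting & Park Visit, Cathedral Hike & Cathedral Walk, Cathedral Walk & Gardens Break, Gardens Break & Park Visit, Gardens Tasting & Old-Town Lunch — 7 in total.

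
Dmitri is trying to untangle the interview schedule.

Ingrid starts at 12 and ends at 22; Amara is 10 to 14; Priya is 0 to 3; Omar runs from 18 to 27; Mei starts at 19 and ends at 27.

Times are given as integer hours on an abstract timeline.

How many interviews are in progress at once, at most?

3

Sweep the timeline, counting +1 at each start and −1 at each end (ends before starts at a tie):
0 start Priya → 1
3 end Priya → 0
10 start Amara → 1
12 start Ingrid → 2
14 end Amara → 1
18 start Omar → 2
19 start Mei → 3
22 end Ingrid → 2
27 end Mei → 1
27 end Omar → 0
Peak is 3, at 19 (Ingrid, Mei, Omar).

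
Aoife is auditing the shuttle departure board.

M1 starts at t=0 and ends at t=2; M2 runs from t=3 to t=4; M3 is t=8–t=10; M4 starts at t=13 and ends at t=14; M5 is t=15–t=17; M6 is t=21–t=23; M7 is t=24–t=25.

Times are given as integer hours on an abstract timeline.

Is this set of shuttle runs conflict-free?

Yes

Two intervals overlap when each starts before the other ends.
Sorted by start: M1, M2, M3, M4, M5, M6, M7.
M2 starts after M1 ends — done with M1.
M3 starts after M2 ends — done with M2.
M4 starts after M3 ends — done with M3.
M5 starts after M4 ends — done with M4.
M6 starts after M5 ends — done with M5.
M7 starts after M6 ends.
Every pair is clear; the schedule has no overlaps.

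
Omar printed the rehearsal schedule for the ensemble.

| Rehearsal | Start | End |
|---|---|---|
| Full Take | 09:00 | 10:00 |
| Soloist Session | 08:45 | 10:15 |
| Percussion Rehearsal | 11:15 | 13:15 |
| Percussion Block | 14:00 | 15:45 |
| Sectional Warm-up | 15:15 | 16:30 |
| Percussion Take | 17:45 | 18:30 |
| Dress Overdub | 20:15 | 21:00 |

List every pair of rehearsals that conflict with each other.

Full Take & Soloist Session, Percussion Block & Sectional Warm-up

Two intervals overlap when each starts before the other ends.
Sorted by start: Soloist Session, Full Take, Percussion Rehearsal, Percussion Block, Sectional Warm-up, Percussion Take, Dress Overdub.
Full Take starts before Soloist Session ends → Soloist Session and Full Take overlap.
Percussion Rehearsal starts after Soloist Session ends — done with Soloist Session.
Percussion Rehearsal starts after Full Take ends — done with Full Take.
Percussion Block starts after Percussion Rehearsal ends — done with Percussion Rehearsal.
Sectional Warm-up starts before Percussion Block ends → Percussion Block and Sectional Warm-up overlap.
Percussion Take starts after Percussion Block ends — done with Percussion Block.
Percussion Take starts after Sectional Warm-up ends — done with Sectional Warm-up.
Dress Overdub starts after Percussion Take ends.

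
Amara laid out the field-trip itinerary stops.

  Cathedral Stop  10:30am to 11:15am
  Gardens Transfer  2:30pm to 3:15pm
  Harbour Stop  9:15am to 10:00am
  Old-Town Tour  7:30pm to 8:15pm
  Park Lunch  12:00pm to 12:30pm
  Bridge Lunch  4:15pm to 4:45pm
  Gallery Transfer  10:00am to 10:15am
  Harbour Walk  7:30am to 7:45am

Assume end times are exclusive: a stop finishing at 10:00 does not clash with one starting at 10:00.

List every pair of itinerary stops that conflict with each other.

no conflicts

Sorted by start: Harbour Walk, Harbour Stop, Gallery Transfer, Cathedral Stop, Park Lunch, Gardens Transfer, Bridge Lunch, Old-Town Tour.
Harbour Stop starts after Harbour Walk ends, so nothing later overlaps Harbour Walk either.
Gallery Transfer starts exactly when Harbour Stop ends (back-to-back, no overlap), so nothing later overlaps Harbour Stop either.
Cathedral Stop starts after Gallery Transfer ends, so nothing later overlaps Gallery Transfer either.
Park Lunch starts after Cathedral Stop ends, so nothing later overlaps Cathedral Stop either.
Gardens Transfer starts after Park Lunch ends, so nothing later overlaps Park Lunch either.
Bridge Lunch starts after Gardens Transfer ends, so nothing later overlaps Gardens Transfer either.
Old-Town Tour starts after Bridge Lunch ends.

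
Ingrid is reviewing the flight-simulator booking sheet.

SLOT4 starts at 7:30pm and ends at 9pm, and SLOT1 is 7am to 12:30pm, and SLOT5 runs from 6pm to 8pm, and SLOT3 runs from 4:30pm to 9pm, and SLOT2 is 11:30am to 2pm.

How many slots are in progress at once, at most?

Sort all start/end points and keep a running count:
7am start SLOT1 → 1
11:30am start SLOT2 → 2
12:30pm end SLOT1 → 1
2pm end SLOT2 → 0
4:30pm start SLOT3 → 1
6pm start SLOT5 → 2
7:30pm start SLOT4 → 3
8pm end SLOT5 → 2
9pm end SLOT3 → 1
9pm end SLOT4 → 0
Peak is 3, at 7:30pm (SLOT3, SLOT4, SLOT5).

3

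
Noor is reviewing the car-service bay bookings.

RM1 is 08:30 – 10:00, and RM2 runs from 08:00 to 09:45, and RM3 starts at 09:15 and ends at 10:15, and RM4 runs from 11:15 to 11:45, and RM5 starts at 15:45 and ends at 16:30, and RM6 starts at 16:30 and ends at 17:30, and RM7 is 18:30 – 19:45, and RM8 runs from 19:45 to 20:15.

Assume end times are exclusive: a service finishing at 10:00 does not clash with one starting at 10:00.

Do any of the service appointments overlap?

Sorted by start: RM2, RM1, RM3, RM4, RM5, RM6, RM7, RM8.
RM1 starts before RM2 ends → RM2 and RM1 overlap.
That's a conflict, so the schedule is not conflict-free.

Yes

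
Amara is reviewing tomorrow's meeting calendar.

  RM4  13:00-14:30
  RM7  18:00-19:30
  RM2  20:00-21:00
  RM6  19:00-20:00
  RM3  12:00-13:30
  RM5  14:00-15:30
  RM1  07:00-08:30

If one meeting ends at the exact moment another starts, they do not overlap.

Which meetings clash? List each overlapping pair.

Sorted by start: RM1, RM3, RM4, RM5, RM7, RM6, RM2.
RM3 starts after RM1 ends, so nothing later overlaps RM1 either.
RM4 starts before RM3 ends → RM3 and RM4 overlap.
RM5 starts after RM3 ends, so nothing later overlaps RM3 either.
RM5 starts before RM4 ends → RM4 and RM5 overlap.
RM7 starts after RM4 ends, so nothing later overlaps RM4 either.
RM7 starts after RM5 ends, so nothing later overlaps RM5 either.
RM6 starts before RM7 ends → RM7 and RM6 overlap.
RM2 starts after RM7 ends.
RM2 starts exactly when RM6 ends (back-to-back, no overlap).

RM3 & RM4, RM4 & RM5, RM6 & RM7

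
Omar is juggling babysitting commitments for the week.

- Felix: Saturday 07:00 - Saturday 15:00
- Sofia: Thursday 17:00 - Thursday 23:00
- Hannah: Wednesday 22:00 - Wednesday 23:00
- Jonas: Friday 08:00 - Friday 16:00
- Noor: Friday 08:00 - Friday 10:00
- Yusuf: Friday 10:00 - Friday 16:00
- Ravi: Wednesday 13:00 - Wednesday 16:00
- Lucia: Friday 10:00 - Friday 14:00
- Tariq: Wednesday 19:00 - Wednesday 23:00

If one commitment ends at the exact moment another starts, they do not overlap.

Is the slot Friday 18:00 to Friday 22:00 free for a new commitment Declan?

Ravi: ends Wednesday 16:00 at or before Declan starts Friday 18:00 → clear.
Tariq: ends Wednesday 23:00 at or before Declan starts Friday 18:00 → clear.
Hannah: ends Wednesday 23:00 at or before Declan starts Friday 18:00 → clear.
Sofia: ends Thursday 23:00 at or before Declan starts Friday 18:00 → clear.
Jonas: ends Friday 16:00 at or before Declan starts Friday 18:00 → clear.
Noor: ends Friday 10:00 at or before Declan starts Friday 18:00 → clear.
Lucia: ends Friday 14:00 at or before Declan starts Friday 18:00 → clear.
Yusuf: ends Friday 16:00 at or before Declan starts Friday 18:00 → clear.
Felix: starts Saturday 07:00 at or after Declan ends Friday 22:00 → clear.

Yes — the slot is free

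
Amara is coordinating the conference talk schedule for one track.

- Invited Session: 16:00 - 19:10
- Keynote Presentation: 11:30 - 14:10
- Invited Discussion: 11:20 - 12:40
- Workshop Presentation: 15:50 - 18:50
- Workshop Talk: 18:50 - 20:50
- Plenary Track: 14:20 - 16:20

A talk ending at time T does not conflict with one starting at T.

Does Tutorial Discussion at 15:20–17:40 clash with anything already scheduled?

Yes — it overlaps Invited Session, Plenary Track, Workshop Presentation

Invited Discussion: ends 12:40 at or before Tutorial Discussion starts 15:20 → clear.
Keynote Presentation: ends 14:10 at or before Tutorial Discussion starts 15:20 → clear.
Plenary Track: starts 14:20 before Tutorial Discussion ends 17:40, and ends 16:20 after Tutorial Discussion starts 15:20 → overlap.
Workshop Presentation: starts 15:50 before Tutorial Discussion ends 17:40, and ends 18:50 after Tutorial Discussion starts 15:20 → overlap.
Invited Session: starts 16:00 before Tutorial Discussion ends 17:40, and ends 19:10 after Tutorial Discussion starts 15:20 → overlap.
Workshop Talk: starts 18:50 at or after Tutorial Discussion ends 17:40 → clear.
Tutorial Discussion overlaps Workshop Presentation, Plenary Track, Invited Session.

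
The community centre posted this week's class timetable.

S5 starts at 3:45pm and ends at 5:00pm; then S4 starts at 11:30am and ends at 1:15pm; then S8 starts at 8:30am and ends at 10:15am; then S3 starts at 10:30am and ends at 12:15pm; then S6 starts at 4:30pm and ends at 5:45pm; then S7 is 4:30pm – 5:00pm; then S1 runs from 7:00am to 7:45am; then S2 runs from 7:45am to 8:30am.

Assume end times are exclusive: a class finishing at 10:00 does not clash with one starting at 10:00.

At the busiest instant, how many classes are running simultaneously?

Sort all start/end points and keep a running count:
7:00am start S1 → 1
7:45am end S1 → 0
7:45am start S2 → 1
8:30am end S2 → 0
8:30am start S8 → 1
10:15am end S8 → 0
10:30am start S3 → 1
11:30am start S4 → 2
12:15pm end S3 → 1
1:15pm end S4 → 0
3:45pm start S5 → 1
4:30pm start S6 → 2
4:30pm start S7 → 3
5:00pm end S5 → 2
5:00pm end S7 → 1
5:45pm end S6 → 0
Peak is 3, at 4:30pm (S5, S6, S7).

3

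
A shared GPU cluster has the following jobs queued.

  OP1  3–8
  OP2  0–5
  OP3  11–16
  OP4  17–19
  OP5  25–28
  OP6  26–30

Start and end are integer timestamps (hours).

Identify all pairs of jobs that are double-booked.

Sorted by start: OP2, OP1, OP3, OP4, OP5, OP6.
OP1 starts before OP2 ends → OP2 and OP1 overlap.
OP3 starts after OP2 ends, so OP2 has no further overlaps.
OP3 starts after OP1 ends, so OP1 has no further overlaps.
OP4 starts after OP3 ends, so OP3 has no further overlaps.
OP5 starts after OP4 ends, so OP4 has no further overlaps.
OP6 starts before OP5 ends → OP5 and OP6 overlap.

OP1 & OP2, OP5 & OP6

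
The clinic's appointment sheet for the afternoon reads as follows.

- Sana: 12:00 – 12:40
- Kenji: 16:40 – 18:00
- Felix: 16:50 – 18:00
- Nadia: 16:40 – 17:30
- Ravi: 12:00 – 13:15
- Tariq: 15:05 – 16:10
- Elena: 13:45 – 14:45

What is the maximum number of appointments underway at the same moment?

Sweep the timeline, counting +1 at each start and −1 at each end (ends before starts at a tie):
12:00 start Ravi → 1
12:00 start Sana → 2
12:40 end Sana → 1
13:15 end Ravi → 0
13:45 start Elena → 1
14:45 end Elena → 0
15:05 start Tariq → 1
16:10 end Tariq → 0
16:40 start Kenji → 1
16:40 start Nadia → 2
16:50 start Felix → 3
17:30 end Nadia → 2
18:00 end Felix → 1
18:00 end Kenji → 0
Peak is 3, at 16:50 (Felix, Kenji, Nadia).

3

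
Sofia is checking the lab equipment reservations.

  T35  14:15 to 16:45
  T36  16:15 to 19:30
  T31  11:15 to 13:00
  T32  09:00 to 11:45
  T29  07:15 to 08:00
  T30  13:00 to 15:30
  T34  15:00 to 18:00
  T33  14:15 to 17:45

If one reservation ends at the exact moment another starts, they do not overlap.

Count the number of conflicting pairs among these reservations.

10

Check each pair: they overlap iff neither finishes before the other starts.
Sorted by start: T29, T32, T31, T30, T33, T35, T34, T36.
T32 starts after T29 ends; T29 is clear from here.
T31 starts before T32 ends → T32 and T31 overlap.
T30 starts after T32 ends; T32 is clear from here.
T30 starts exactly when T31 ends (back-to-back, no overlap); T31 is clear from here.
T33 starts before T30 ends → T30 and T33 overlap.
T35 starts before T30 ends → T30 and T35 overlap.
T34 starts before T30 ends → T30 and T34 overlap.
T36 starts after T30 ends.
T35 starts before T33 ends → T33 and T35 overlap.
T34 starts before T33 ends → T33 and T34 overlap.
T36 starts before T33 ends → T33 and T36 overlap.
T34 starts before T35 ends → T35 and T34 overlap.
T36 starts before T35 ends → T35 and T36 overlap.
T36 starts before T34 ends → T34 and T36 overlap.
Overlapping pairs: T30 & T33, T30 & T34, T30 & T35, T31 & T32, T33 & T34, T33 & T35, T33 & T36, T34 & T35, T34 & T36, T35 & T36 — 10 in total.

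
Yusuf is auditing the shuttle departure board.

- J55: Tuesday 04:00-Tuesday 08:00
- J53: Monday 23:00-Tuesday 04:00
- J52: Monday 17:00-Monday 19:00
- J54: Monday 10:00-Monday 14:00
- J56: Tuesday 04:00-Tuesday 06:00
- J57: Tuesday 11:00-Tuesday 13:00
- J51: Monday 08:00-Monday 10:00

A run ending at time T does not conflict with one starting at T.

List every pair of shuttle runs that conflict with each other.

Sorted by start: J51, J54, J52, J53, J55, J56, J57.
J54 starts exactly when J51 ends (back-to-back, no overlap); J51 is clear from here.
J52 starts after J54 ends; J54 is clear from here.
J53 starts after J52 ends; J52 is clear from here.
J55 starts exactly when J53 ends (back-to-back, no overlap); J53 is clear from here.
J56 starts before J55 ends → J55 and J56 overlap.
J57 starts after J55 ends.
J57 starts after J56 ends.

J55 & J56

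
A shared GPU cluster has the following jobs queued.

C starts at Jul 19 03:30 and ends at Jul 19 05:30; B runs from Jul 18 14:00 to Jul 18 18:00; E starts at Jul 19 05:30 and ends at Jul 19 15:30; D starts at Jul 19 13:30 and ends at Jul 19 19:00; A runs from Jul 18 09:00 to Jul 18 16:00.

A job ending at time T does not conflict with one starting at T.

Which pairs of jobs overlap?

Sorted by start: A, B, C, E, D.
B starts before A ends → A and B overlap.
C starts after A ends, so nothing later overlaps A either.
C starts after B ends, so nothing later overlaps B either.
E starts exactly when C ends (back-to-back, no overlap), so nothing later overlaps C either.
D starts before E ends → E and D overlap.

A & B, D & E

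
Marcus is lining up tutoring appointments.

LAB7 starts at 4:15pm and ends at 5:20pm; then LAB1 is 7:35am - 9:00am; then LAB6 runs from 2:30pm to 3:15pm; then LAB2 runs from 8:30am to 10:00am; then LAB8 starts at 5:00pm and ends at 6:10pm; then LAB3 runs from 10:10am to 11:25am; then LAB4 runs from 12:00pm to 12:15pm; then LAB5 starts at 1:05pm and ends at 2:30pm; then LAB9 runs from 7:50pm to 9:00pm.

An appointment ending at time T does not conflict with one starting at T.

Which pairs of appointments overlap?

Sorted by start: LAB1, LAB2, LAB3, LAB4, LAB5, LAB6, LAB7, LAB8, LAB9.
LAB2 starts before LAB1 ends → LAB1 and LAB2 overlap.
LAB3 starts after LAB1 ends, so LAB1 has no further overlaps.
LAB3 starts after LAB2 ends, so LAB2 has no further overlaps.
LAB4 starts after LAB3 ends, so LAB3 has no further overlaps.
LAB5 starts after LAB4 ends, so LAB4 has no further overlaps.
LAB6 starts exactly when LAB5 ends (back-to-back, no overlap), so LAB5 has no further overlaps.
LAB7 starts after LAB6 ends, so LAB6 has no further overlaps.
LAB8 starts before LAB7 ends → LAB7 and LAB8 overlap.
LAB9 starts after LAB7 ends.
LAB9 starts after LAB8 ends.

LAB1 & LAB2, LAB7 & LAB8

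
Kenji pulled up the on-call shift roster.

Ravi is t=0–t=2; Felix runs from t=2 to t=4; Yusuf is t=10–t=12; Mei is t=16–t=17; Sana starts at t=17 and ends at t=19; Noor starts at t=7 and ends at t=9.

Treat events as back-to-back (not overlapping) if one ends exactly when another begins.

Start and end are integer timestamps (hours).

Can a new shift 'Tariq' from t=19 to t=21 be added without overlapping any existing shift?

Yes — the slot is free

Ravi: ends t=2 at or before Tariq starts t=19 → clear.
Felix: ends t=4 at or before Tariq starts t=19 → clear.
Noor: ends t=9 at or before Tariq starts t=19 → clear.
Yusuf: ends t=12 at or before Tariq starts t=19 → clear.
Mei: ends t=17 at or before Tariq starts t=19 → clear.
Sana: ends t=19 at or before Tariq starts t=19 → clear.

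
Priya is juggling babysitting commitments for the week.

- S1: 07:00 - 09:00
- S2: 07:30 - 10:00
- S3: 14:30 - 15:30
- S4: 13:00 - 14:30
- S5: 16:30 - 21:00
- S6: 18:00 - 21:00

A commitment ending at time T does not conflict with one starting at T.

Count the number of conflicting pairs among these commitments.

2

Sorted by start: S1, S2, S4, S3, S5, S6.
S2 starts before S1 ends → S1 and S2 overlap.
S4 starts after S1 ends, so nothing later overlaps S1 either.
S4 starts after S2 ends, so nothing later overlaps S2 either.
S3 starts exactly when S4 ends (back-to-back, no overlap), so nothing later overlaps S4 either.
S5 starts after S3 ends, so nothing later overlaps S3 either.
S6 starts before S5 ends → S5 and S6 overlap.
Overlapping pairs: S1 & S2, S5 & S6 — 2 in total.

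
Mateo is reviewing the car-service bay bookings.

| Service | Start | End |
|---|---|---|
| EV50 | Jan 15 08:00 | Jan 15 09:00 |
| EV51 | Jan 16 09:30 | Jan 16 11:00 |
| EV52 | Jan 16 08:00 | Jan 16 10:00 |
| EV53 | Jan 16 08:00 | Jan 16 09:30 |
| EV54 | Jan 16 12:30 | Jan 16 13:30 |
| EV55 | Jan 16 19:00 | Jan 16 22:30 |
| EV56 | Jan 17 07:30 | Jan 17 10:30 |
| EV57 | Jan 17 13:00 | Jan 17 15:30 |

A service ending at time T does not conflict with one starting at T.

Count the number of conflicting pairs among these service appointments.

2

Sorted by start: EV50, EV52, EV53, EV51, EV54, EV55, EV56, EV57.
EV52 starts after EV50 ends, so nothing later overlaps EV50 either.
EV53 starts before EV52 ends → EV52 and EV53 overlap.
EV51 starts before EV52 ends → EV52 and EV51 overlap.
EV54 starts after EV52 ends, so nothing later overlaps EV52 either.
EV51 starts exactly when EV53 ends (back-to-back, no overlap), so nothing later overlaps EV53 either.
EV54 starts after EV51 ends, so nothing later overlaps EV51 either.
EV55 starts after EV54 ends, so nothing later overlaps EV54 either.
EV56 starts after EV55 ends, so nothing later overlaps EV55 either.
EV57 starts after EV56 ends.
Overlapping pairs: EV51 & EV52, EV52 & EV53 — 2 in total.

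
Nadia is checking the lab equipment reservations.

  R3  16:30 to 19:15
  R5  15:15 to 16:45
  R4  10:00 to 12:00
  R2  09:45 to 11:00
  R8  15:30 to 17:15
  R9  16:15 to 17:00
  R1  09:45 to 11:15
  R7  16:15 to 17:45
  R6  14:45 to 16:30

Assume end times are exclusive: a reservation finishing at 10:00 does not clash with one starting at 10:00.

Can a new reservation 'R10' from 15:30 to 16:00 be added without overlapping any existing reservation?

No — it overlaps R5, R6, R8

R1: ends 11:15 at or before R10 starts 15:30 → clear.
R2: ends 11:00 at or before R10 starts 15:30 → clear.
R4: ends 12:00 at or before R10 starts 15:30 → clear.
R6: starts 14:45 before R10 ends 16:00, and ends 16:30 after R10 starts 15:30 → overlap.
R5: starts 15:15 before R10 ends 16:00, and ends 16:45 after R10 starts 15:30 → overlap.
R8: starts 15:30 before R10 ends 16:00, and ends 17:15 after R10 starts 15:30 → overlap.
R7: starts 16:15 at or after R10 ends 16:00 → clear.
R9: starts 16:15 at or after R10 ends 16:00 → clear.
R3: starts 16:30 at or after R10 ends 16:00 → clear.
R10 overlaps R5, R6, R8.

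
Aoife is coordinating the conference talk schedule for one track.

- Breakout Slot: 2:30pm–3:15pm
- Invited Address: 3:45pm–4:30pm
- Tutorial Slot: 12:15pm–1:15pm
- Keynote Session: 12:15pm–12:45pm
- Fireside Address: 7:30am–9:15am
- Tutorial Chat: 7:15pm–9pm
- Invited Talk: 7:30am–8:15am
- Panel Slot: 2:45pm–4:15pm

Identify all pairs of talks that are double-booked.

Sorted by start: Fireside Address, Invited Talk, Keynote Session, Tutorial Slot, Breakout Slot, Panel Slot, Invited Address, Tutorial Chat.
Invited Talk starts before Fireside Address ends → Fireside Address and Invited Talk overlap.
Keynote Session starts after Fireside Address ends, so Fireside Address has no further overlaps.
Keynote Session starts after Invited Talk ends, so Invited Talk has no further overlaps.
Tutorial Slot starts before Keynote Session ends → Keynote Session and Tutorial Slot overlap.
Breakout Slot starts after Keynote Session ends, so Keynote Session has no further overlaps.
Breakout Slot starts after Tutorial Slot ends, so Tutorial Slot has no further overlaps.
Panel Slot starts before Breakout Slot ends → Breakout Slot and Panel Slot overlap.
Invited Address starts after Breakout Slot ends, so Breakout Slot has no further overlaps.
Invited Address starts before Panel Slot ends → Panel Slot and Invited Address overlap.
Tutorial Chat starts after Panel Slot ends.
Tutorial Chat starts after Invited Address ends.

Breakout Slot & Panel Slot, Fireside Address & Invited Talk, Invited Address & Panel Slot, Keynote Session & Tutorial Slot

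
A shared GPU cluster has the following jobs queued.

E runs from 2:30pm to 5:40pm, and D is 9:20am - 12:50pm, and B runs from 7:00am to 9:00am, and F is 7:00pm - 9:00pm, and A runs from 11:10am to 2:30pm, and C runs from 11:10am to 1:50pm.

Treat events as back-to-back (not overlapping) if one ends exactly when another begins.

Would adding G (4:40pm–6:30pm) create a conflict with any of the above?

Yes — it overlaps E

B: ends 9:00am at or before G starts 4:40pm → clear.
D: ends 12:50pm at or before G starts 4:40pm → clear.
A: ends 2:30pm at or before G starts 4:40pm → clear.
C: ends 1:50pm at or before G starts 4:40pm → clear.
E: starts 2:30pm before G ends 6:30pm, and ends 5:40pm after G starts 4:40pm → overlap.
F: starts 7:00pm at or after G ends 6:30pm → clear.
G overlaps E.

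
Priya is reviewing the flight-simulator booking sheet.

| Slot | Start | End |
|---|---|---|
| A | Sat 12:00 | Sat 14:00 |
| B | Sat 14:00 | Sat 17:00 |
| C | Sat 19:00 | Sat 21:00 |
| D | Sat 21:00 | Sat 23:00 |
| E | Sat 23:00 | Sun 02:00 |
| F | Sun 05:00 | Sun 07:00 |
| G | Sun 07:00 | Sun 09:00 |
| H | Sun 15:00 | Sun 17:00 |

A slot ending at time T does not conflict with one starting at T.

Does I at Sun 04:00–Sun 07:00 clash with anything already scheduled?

Yes — it overlaps F

A: ends Sat 14:00 at or before I starts Sun 04:00 → clear.
B: ends Sat 17:00 at or before I starts Sun 04:00 → clear.
C: ends Sat 21:00 at or before I starts Sun 04:00 → clear.
D: ends Sat 23:00 at or before I starts Sun 04:00 → clear.
E: ends Sun 02:00 at or before I starts Sun 04:00 → clear.
F: starts Sun 05:00 before I ends Sun 07:00, and ends Sun 07:00 after I starts Sun 04:00 → overlap.
G: starts Sun 07:00 at or after I ends Sun 07:00 → clear.
H: starts Sun 15:00 at or after I ends Sun 07:00 → clear.
I overlaps F.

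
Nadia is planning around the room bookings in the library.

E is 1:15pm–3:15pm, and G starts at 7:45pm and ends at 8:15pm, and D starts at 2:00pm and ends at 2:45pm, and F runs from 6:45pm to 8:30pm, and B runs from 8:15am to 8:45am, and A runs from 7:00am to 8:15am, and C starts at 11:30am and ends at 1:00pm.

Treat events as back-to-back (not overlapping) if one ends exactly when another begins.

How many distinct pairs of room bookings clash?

Sorted by start: A, B, C, E, D, F, G.
B starts exactly when A ends (back-to-back, no overlap); A is clear from here.
C starts after B ends; B is clear from here.
E starts after C ends; C is clear from here.
D starts before E ends → E and D overlap.
F starts after E ends; E is clear from here.
F starts after D ends; D is clear from here.
G starts before F ends → F and G overlap.
Overlapping pairs: D & E, F & G — 2 in total.

2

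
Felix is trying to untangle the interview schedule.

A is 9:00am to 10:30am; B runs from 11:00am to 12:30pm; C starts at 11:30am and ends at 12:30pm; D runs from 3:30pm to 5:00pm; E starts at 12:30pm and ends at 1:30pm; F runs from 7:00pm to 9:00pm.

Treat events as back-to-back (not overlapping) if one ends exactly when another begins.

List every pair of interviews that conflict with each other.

Sorted by start: A, B, C, E, D, F.
B starts after A ends, so A has no further overlaps.
C starts before B ends → B and C overlap.
E starts exactly when B ends (back-to-back, no overlap), so B has no further overlaps.
E starts exactly when C ends (back-to-back, no overlap), so C has no further overlaps.
D starts after E ends, so E has no further overlaps.
F starts after D ends.

B & C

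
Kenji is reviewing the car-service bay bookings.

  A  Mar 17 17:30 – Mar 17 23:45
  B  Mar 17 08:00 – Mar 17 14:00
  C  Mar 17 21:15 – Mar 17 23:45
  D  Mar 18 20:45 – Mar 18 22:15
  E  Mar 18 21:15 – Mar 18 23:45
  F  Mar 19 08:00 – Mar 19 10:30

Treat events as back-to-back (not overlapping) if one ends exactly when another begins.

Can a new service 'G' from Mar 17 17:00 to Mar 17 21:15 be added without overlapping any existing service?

B: ends Mar 17 14:00 at or before G starts Mar 17 17:00 → clear.
A: starts Mar 17 17:30 before G ends Mar 17 21:15, and ends Mar 17 23:45 after G starts Mar 17 17:00 → overlap.
C: starts Mar 17 21:15 at or after G ends Mar 17 21:15 → clear.
D: starts Mar 18 20:45 at or after G ends Mar 17 21:15 → clear.
E: starts Mar 18 21:15 at or after G ends Mar 17 21:15 → clear.
F: starts Mar 19 08:00 at or after G ends Mar 17 21:15 → clear.
G overlaps A.

No — it overlaps A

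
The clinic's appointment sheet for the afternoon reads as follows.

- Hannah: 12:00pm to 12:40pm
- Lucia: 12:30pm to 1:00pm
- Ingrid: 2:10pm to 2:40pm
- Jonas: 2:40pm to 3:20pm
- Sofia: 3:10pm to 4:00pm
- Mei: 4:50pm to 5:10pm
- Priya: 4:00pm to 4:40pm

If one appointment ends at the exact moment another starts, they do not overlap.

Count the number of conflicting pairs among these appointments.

Two intervals overlap when each starts before the other ends.
Sorted by start: Hannah, Lucia, Ingrid, Jonas, Sofia, Priya, Mei.
Lucia starts before Hannah ends → Hannah and Lucia overlap.
Ingrid starts after Hannah ends — done with Hannah.
Ingrid starts after Lucia ends — done with Lucia.
Jonas starts exactly when Ingrid ends (back-to-back, no overlap) — done with Ingrid.
Sofia starts before Jonas ends → Jonas and Sofia overlap.
Priya starts after Jonas ends — done with Jonas.
Priya starts exactly when Sofia ends (back-to-back, no overlap) — done with Sofia.
Mei starts after Priya ends.
Overlapping pairs: Hannah & Lucia, Jonas & Sofia — 2 in total.

2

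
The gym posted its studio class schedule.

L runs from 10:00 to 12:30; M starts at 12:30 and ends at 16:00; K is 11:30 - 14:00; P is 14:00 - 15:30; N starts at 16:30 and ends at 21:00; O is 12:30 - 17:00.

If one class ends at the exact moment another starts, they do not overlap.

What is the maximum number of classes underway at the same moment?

3

Sort all start/end points and keep a running count:
10:00 start L → 1
11:30 start K → 2
12:30 end L → 1
12:30 start M → 2
12:30 start O → 3
14:00 end K → 2
14:00 start P → 3
15:30 end P → 2
16:00 end M → 1
16:30 start N → 2
17:00 end O → 1
21:00 end N → 0
Peak is 3, at 12:30 (K, M, O).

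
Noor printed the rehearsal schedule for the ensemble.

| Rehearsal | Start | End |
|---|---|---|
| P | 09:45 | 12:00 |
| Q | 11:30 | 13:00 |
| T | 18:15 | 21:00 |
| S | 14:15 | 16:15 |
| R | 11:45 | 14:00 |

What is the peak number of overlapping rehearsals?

3

Sort all start/end points and keep a running count:
09:45 start P → 1
11:30 start Q → 2
11:45 start R → 3
12:00 end P → 2
13:00 end Q → 1
14:00 end R → 0
14:15 start S → 1
16:15 end S → 0
18:15 start T → 1
21:00 end T → 0
Peak is 3, at 11:45 (P, Q, R).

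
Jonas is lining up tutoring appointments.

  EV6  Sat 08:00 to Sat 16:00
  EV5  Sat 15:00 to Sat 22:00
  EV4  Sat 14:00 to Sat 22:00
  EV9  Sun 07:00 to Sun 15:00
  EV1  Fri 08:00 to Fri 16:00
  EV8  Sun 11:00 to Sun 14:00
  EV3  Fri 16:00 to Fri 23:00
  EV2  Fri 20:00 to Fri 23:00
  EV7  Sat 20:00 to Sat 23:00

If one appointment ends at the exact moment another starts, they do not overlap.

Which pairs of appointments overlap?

Two intervals overlap when each starts before the other ends.
Sorted by start: EV1, EV3, EV2, EV6, EV4, EV5, EV7, EV9, EV8.
EV3 starts exactly when EV1 ends (back-to-back, no overlap); EV1 is clear from here.
EV2 starts before EV3 ends → EV3 and EV2 overlap.
EV6 starts after EV3 ends; EV3 is clear from here.
EV6 starts after EV2 ends; EV2 is clear from here.
EV4 starts before EV6 ends → EV6 and EV4 overlap.
EV5 starts before EV6 ends → EV6 and EV5 overlap.
EV7 starts after EV6 ends; EV6 is clear from here.
EV5 starts before EV4 ends → EV4 and EV5 overlap.
EV7 starts before EV4 ends → EV4 and EV7 overlap.
EV9 starts after EV4 ends; EV4 is clear from here.
EV7 starts before EV5 ends → EV5 and EV7 overlap.
EV9 starts after EV5 ends; EV5 is clear from here.
EV9 starts after EV7 ends; EV7 is clear from here.
EV8 starts before EV9 ends → EV9 and EV8 overlap.

EV2 & EV3, EV4 & EV5, EV4 & EV6, EV4 & EV7, EV5 & EV6, EV5 & EV7, EV8 & EV9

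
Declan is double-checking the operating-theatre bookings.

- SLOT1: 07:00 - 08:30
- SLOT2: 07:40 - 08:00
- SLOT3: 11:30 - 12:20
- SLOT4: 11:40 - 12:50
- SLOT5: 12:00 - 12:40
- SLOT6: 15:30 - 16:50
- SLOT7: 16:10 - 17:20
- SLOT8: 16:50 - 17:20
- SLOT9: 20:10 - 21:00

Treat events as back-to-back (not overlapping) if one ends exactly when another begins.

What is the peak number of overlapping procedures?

Sort all start/end points and keep a running count:
07:00 start SLOT1 → 1
07:40 start SLOT2 → 2
08:00 end SLOT2 → 1
08:30 end SLOT1 → 0
11:30 start SLOT3 → 1
11:40 start SLOT4 → 2
12:00 start SLOT5 → 3
12:20 end SLOT3 → 2
12:40 end SLOT5 → 1
12:50 end SLOT4 → 0
15:30 start SLOT6 → 1
16:10 start SLOT7 → 2
16:50 end SLOT6 → 1
16:50 start SLOT8 → 2
17:20 end SLOT7 → 1
17:20 end SLOT8 → 0
20:10 start SLOT9 → 1
21:00 end SLOT9 → 0
Peak is 3, at 12:00 (SLOT3, SLOT4, SLOT5).

3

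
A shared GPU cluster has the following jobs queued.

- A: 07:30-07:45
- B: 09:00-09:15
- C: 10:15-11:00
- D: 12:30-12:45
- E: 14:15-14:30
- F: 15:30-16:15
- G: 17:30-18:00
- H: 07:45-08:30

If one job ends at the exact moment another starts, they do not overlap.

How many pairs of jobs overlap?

0

Sorted by start: A, H, B, C, D, E, F, G.
H starts exactly when A ends (back-to-back, no overlap), so A has no further overlaps.
B starts after H ends, so H has no further overlaps.
C starts after B ends, so B has no further overlaps.
D starts after C ends, so C has no further overlaps.
E starts after D ends, so D has no further overlaps.
F starts after E ends, so E has no further overlaps.
G starts after F ends.
No pair overlaps.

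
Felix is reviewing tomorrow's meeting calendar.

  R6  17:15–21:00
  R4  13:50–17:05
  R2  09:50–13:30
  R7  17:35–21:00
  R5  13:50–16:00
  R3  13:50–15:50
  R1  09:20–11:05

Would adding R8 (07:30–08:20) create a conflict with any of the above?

R1: starts 09:20 at or after R8 ends 08:20 → clear.
R2: starts 09:50 at or after R8 ends 08:20 → clear.
R3: starts 13:50 at or after R8 ends 08:20 → clear.
R4: starts 13:50 at or after R8 ends 08:20 → clear.
R5: starts 13:50 at or after R8 ends 08:20 → clear.
R6: starts 17:15 at or after R8 ends 08:20 → clear.
R7: starts 17:35 at or after R8 ends 08:20 → clear.

No — it doesn't clash with anything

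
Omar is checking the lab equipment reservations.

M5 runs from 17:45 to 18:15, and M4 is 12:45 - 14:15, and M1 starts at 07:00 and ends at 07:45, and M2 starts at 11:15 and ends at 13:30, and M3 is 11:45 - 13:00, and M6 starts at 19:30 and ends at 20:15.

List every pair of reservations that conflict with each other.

M2 & M3, M2 & M4, M3 & M4

Sorted by start: M1, M2, M3, M4, M5, M6.
M2 starts after M1 ends, so M1 has no further overlaps.
M3 starts before M2 ends → M2 and M3 overlap.
M4 starts before M2 ends → M2 and M4 overlap.
M5 starts after M2 ends, so M2 has no further overlaps.
M4 starts before M3 ends → M3 and M4 overlap.
M5 starts after M3 ends, so M3 has no further overlaps.
M5 starts after M4 ends, so M4 has no further overlaps.
M6 starts after M5 ends.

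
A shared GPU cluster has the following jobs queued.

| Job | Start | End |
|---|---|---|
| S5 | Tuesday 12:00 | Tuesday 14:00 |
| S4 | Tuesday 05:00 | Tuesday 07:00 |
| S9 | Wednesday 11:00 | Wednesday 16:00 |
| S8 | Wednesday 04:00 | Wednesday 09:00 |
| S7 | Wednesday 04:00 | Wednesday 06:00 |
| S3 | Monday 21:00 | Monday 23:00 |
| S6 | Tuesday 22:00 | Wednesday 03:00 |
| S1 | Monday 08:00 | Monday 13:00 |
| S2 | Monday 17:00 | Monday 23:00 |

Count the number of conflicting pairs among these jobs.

Two intervals overlap when each starts before the other ends.
Sorted by start: S1, S2, S3, S4, S5, S6, S7, S8, S9.
S2 starts after S1 ends — done with S1.
S3 starts before S2 ends → S2 and S3 overlap.
S4 starts after S2 ends — done with S2.
S4 starts after S3 ends — done with S3.
S5 starts after S4 ends — done with S4.
S6 starts after S5 ends — done with S5.
S7 starts after S6 ends — done with S6.
S8 starts before S7 ends → S7 and S8 overlap.
S9 starts after S7 ends.
S9 starts after S8 ends.
Overlapping pairs: S2 & S3, S7 & S8 — 2 in total.

2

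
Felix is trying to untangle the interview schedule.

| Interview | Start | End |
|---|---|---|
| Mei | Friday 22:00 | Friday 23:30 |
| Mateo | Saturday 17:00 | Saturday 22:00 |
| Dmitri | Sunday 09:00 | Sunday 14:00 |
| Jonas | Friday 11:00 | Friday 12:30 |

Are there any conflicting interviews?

No

Sorted by start: Jonas, Mei, Mateo, Dmitri.
Mei starts after Jonas ends; Jonas is clear from here.
Mateo starts after Mei ends; Mei is clear from here.
Dmitri starts after Mateo ends.
Every pair is clear; the schedule has no overlaps.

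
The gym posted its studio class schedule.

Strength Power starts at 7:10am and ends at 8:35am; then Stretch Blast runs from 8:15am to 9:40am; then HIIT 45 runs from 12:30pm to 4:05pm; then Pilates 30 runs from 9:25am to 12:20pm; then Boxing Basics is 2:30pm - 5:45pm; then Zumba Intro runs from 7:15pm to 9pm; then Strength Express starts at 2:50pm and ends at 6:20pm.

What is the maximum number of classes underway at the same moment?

3

Sweep the timeline, counting +1 at each start and −1 at each end (ends before starts at a tie):
7:10am start Strength Power → 1
8:15am start Stretch Blast → 2
8:35am end Strength Power → 1
9:25am start Pilates 30 → 2
9:40am end Stretch Blast → 1
12:20pm end Pilates 30 → 0
12:30pm start HIIT 45 → 1
2:30pm start Boxing Basics → 2
2:50pm start Strength Express → 3
4:05pm end HIIT 45 → 2
5:45pm end Boxing Basics → 1
6:20pm end Strength Express → 0
7:15pm start Zumba Intro → 1
9pm end Zumba Intro → 0
Peak is 3, at 2:50pm (Boxing Basics, HIIT 45, Strength Express).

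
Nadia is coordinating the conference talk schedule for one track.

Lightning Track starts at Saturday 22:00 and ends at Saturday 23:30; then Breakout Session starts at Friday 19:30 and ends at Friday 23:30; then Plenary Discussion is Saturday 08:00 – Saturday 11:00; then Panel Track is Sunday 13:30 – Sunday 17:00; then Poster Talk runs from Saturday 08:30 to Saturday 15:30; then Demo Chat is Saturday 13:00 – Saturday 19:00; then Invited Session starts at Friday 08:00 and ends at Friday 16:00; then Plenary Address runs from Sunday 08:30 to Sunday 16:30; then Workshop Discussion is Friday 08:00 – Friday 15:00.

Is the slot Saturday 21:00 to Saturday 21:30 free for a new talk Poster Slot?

Yes — the slot is free

Invited Session: ends Friday 16:00 at or before Poster Slot starts Saturday 21:00 → clear.
Workshop Discussion: ends Friday 15:00 at or before Poster Slot starts Saturday 21:00 → clear.
Breakout Session: ends Friday 23:30 at or before Poster Slot starts Saturday 21:00 → clear.
Plenary Discussion: ends Saturday 11:00 at or before Poster Slot starts Saturday 21:00 → clear.
Poster Talk: ends Saturday 15:30 at or before Poster Slot starts Saturday 21:00 → clear.
Demo Chat: ends Saturday 19:00 at or before Poster Slot starts Saturday 21:00 → clear.
Lightning Track: starts Saturday 22:00 at or after Poster Slot ends Saturday 21:30 → clear.
Plenary Address: starts Sunday 08:30 at or after Poster Slot ends Saturday 21:30 → clear.
Panel Track: starts Sunday 13:30 at or after Poster Slot ends Saturday 21:30 → clear.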